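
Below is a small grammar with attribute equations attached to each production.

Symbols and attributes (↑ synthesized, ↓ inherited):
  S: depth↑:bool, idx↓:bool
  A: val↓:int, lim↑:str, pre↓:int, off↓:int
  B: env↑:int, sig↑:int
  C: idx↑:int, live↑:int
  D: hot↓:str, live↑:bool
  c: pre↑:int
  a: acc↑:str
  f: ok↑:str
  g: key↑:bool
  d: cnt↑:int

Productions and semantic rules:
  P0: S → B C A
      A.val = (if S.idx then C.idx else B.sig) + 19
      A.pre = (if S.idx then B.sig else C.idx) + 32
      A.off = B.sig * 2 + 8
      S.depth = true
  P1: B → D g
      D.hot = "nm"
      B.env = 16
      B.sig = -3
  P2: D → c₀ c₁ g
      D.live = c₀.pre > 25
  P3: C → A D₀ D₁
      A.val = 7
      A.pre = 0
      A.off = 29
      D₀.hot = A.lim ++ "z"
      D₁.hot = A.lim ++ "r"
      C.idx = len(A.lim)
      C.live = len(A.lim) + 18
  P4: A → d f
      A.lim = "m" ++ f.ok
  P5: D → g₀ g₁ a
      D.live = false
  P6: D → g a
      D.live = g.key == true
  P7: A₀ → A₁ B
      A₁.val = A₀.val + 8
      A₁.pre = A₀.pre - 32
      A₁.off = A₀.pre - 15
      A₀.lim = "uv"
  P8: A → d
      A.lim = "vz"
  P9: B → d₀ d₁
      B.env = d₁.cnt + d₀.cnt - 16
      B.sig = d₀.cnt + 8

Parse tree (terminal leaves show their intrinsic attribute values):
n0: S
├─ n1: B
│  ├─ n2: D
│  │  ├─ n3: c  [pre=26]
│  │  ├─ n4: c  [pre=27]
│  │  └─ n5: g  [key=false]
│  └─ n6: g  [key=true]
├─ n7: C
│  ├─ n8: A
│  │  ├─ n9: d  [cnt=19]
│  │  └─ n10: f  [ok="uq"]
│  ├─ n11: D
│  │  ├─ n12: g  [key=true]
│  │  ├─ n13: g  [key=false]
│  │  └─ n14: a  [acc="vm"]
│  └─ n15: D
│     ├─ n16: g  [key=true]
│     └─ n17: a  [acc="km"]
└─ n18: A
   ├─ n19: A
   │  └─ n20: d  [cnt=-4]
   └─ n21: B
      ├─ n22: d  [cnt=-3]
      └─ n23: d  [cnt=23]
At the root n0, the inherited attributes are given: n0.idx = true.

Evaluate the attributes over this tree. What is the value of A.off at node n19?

14

1. n0.idx = true  [given at root]
2. n2.hot = "nm"  ["nm"]
3. n3.pre = 26  [terminal]
4. n4.pre = 27  [terminal]
5. n5.key = false  [terminal]
6. n2.live = true  [c₀.pre > 25]
7. n6.key = true  [terminal]
8. n1.env = 16  [16]
9. n1.sig = -3  [-3]
10. n8.val = 7  [7]
11. n8.pre = 0  [0]
12. n8.off = 29  [29]
13. n9.cnt = 19  [terminal]
14. n10.ok = "uq"  [terminal]
15. n8.lim = "muq"  ["m" ++ f.ok]
16. n11.hot = "muqz"  [A.lim ++ "z"]
17. n12.key = true  [terminal]
18. n13.key = false  [terminal]
19. n14.acc = "vm"  [terminal]
20. n11.live = false  [false]
21. n15.hot = "muqr"  [A.lim ++ "r"]
22. n16.key = true  [terminal]
23. n17.acc = "km"  [terminal]
24. n15.live = true  [g.key == true]
25. n7.idx = 3  [len(A.lim)]
26. n7.live = 21  [len(A.lim) + 18]
27. n18.val = 22  [(if S.idx then C.idx else B.sig) + 19]
28. n18.pre = 29  [(if S.idx then B.sig else C.idx) + 32]
29. n18.off = 2  [B.sig * 2 + 8]
30. n19.val = 30  [A₀.val + 8]
31. n19.pre = -3  [A₀.pre - 32]
32. n19.off = 14  [A₀.pre - 15]
33. n20.cnt = -4  [terminal]
34. n19.lim = "vz"  ["vz"]
35. n22.cnt = -3  [terminal]
36. n23.cnt = 23  [terminal]
37. n21.env = 4  [d₁.cnt + d₀.cnt - 16]
38. n21.sig = 5  [d₀.cnt + 8]
39. n18.lim = "uv"  ["uv"]
40. n0.depth = true  [true]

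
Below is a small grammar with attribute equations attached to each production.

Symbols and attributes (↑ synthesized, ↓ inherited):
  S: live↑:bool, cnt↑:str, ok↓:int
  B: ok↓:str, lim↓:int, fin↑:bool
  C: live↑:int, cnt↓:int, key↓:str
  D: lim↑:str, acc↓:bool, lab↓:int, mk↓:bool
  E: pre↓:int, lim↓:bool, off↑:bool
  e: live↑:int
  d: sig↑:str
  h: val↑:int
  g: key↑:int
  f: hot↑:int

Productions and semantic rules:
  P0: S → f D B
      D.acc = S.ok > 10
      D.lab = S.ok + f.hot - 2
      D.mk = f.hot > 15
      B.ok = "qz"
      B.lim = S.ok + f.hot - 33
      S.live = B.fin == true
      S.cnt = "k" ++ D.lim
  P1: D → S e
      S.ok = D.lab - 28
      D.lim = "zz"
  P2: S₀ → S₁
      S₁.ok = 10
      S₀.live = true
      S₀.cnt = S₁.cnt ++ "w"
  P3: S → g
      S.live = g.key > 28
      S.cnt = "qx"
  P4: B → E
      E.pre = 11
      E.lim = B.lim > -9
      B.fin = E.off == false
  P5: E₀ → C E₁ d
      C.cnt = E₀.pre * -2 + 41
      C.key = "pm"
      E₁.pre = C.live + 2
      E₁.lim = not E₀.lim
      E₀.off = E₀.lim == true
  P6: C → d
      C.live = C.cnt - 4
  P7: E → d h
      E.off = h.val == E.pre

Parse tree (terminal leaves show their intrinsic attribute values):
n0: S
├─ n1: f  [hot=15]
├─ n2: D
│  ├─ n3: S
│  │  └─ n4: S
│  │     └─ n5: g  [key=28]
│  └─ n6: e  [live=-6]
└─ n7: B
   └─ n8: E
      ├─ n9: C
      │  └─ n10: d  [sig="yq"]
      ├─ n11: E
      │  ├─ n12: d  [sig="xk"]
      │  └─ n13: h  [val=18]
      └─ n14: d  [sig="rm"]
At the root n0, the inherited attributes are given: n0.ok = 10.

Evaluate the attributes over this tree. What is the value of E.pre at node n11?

1. n0.ok = 10  [given at root]
2. n1.hot = 15  [terminal]
3. n2.acc = false  [S.ok > 10]
4. n2.lab = 23  [S.ok + f.hot - 2]
5. n2.mk = false  [f.hot > 15]
6. n3.ok = -5  [D.lab - 28]
7. n4.ok = 10  [10]
8. n5.key = 28  [terminal]
9. n4.live = false  [g.key > 28]
10. n4.cnt = "qx"  ["qx"]
11. n3.live = true  [true]
12. n3.cnt = "qxw"  [S₁.cnt ++ "w"]
13. n6.live = -6  [terminal]
14. n2.lim = "zz"  ["zz"]
15. n7.ok = "qz"  ["qz"]
16. n7.lim = -8  [S.ok + f.hot - 33]
17. n8.pre = 11  [11]
18. n8.lim = true  [B.lim > -9]
19. n9.cnt = 19  [E₀.pre * -2 + 41]
20. n9.key = "pm"  ["pm"]
21. n10.sig = "yq"  [terminal]
22. n9.live = 15  [C.cnt - 4]
23. n11.pre = 17  [C.live + 2]
24. n11.lim = false  [not E₀.lim]
25. n12.sig = "xk"  [terminal]
26. n13.val = 18  [terminal]
27. n11.off = false  [h.val == E.pre]
28. n14.sig = "rm"  [terminal]
29. n8.off = true  [E₀.lim == true]
30. n7.fin = false  [E.off == false]
31. n0.live = false  [B.fin == true]
32. n0.cnt = "kzz"  ["k" ++ D.lim]

17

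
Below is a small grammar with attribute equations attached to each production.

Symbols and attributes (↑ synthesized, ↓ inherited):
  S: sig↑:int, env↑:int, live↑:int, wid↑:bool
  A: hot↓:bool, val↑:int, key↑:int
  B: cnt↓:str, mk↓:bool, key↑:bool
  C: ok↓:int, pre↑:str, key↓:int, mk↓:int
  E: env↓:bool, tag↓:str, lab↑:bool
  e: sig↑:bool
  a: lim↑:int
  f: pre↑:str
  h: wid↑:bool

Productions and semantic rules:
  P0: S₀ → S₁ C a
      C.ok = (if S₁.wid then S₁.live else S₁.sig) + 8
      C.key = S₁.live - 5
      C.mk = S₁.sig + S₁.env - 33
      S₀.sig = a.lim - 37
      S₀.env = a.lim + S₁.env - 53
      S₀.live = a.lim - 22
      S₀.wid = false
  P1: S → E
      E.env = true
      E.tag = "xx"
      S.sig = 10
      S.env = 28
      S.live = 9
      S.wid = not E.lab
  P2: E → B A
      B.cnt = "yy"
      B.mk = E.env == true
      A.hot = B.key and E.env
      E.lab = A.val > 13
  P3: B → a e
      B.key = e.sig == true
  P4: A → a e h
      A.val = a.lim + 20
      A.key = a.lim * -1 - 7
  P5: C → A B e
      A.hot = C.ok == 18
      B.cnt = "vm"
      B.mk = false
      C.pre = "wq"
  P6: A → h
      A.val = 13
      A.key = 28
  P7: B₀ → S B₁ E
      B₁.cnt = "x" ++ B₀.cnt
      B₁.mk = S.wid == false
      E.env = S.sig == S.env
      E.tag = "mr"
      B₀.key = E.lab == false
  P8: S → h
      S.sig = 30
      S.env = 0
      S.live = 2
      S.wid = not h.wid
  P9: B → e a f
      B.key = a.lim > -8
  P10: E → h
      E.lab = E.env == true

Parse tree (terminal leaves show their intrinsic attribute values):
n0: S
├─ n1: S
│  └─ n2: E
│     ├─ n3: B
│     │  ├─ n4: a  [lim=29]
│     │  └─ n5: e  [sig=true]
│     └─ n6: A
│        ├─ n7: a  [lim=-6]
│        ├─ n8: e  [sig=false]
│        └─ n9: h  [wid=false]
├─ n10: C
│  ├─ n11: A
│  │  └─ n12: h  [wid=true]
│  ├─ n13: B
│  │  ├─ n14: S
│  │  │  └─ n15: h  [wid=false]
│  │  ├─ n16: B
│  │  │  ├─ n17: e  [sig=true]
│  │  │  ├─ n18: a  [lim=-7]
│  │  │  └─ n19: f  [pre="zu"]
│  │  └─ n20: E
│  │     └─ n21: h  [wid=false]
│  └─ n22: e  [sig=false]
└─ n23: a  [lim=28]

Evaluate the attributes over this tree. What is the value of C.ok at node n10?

18

1. n2.env = true  [true]
2. n2.tag = "xx"  ["xx"]
3. n3.cnt = "yy"  ["yy"]
4. n3.mk = true  [E.env == true]
5. n4.lim = 29  [terminal]
6. n5.sig = true  [terminal]
7. n3.key = true  [e.sig == true]
8. n6.hot = true  [B.key and E.env]
9. n7.lim = -6  [terminal]
10. n8.sig = false  [terminal]
11. n9.wid = false  [terminal]
12. n6.val = 14  [a.lim + 20]
13. n6.key = -1  [a.lim * -1 - 7]
14. n2.lab = true  [A.val > 13]
15. n1.sig = 10  [10]
16. n1.env = 28  [28]
17. n1.live = 9  [9]
18. n1.wid = false  [not E.lab]
19. n10.ok = 18  [(if S₁.wid then S₁.live else S₁.sig) + 8]
20. n10.key = 4  [S₁.live - 5]
21. n10.mk = 5  [S₁.sig + S₁.env - 33]
22. n11.hot = true  [C.ok == 18]
23. n12.wid = true  [terminal]
24. n11.val = 13  [13]
25. n11.key = 28  [28]
26. n13.cnt = "vm"  ["vm"]
27. n13.mk = false  [false]
28. n15.wid = false  [terminal]
29. n14.sig = 30  [30]
30. n14.env = 0  [0]
31. n14.live = 2  [2]
32. n14.wid = true  [not h.wid]
33. n16.cnt = "xvm"  ["x" ++ B₀.cnt]
34. n16.mk = false  [S.wid == false]
35. n17.sig = true  [terminal]
36. n18.lim = -7  [terminal]
37. n19.pre = "zu"  [terminal]
38. n16.key = true  [a.lim > -8]
39. n20.env = false  [S.sig == S.env]
40. n20.tag = "mr"  ["mr"]
41. n21.wid = false  [terminal]
42. n20.lab = false  [E.env == true]
43. n13.key = true  [E.lab == false]
44. n22.sig = false  [terminal]
45. n10.pre = "wq"  ["wq"]
46. n23.lim = 28  [terminal]
47. n0.sig = -9  [a.lim - 37]
48. n0.env = 3  [a.lim + S₁.env - 53]
49. n0.live = 6  [a.lim - 22]
50. n0.wid = false  [false]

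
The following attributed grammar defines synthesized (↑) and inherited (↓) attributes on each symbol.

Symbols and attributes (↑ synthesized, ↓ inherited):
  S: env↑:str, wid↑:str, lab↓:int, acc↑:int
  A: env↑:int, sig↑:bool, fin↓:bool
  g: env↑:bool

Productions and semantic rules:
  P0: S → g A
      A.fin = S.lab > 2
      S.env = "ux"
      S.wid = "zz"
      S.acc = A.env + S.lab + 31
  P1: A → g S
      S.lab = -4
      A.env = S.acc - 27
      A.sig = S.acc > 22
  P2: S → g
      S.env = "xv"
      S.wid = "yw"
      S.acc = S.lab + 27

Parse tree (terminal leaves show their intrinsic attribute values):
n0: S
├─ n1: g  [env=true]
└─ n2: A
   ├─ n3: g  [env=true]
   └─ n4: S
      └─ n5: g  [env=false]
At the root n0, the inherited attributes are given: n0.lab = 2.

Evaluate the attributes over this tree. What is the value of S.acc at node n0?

1. n0.lab = 2  [given at root]
2. n1.env = true  [terminal]
3. n2.fin = false  [S.lab > 2]
4. n3.env = true  [terminal]
5. n4.lab = -4  [-4]
6. n5.env = false  [terminal]
7. n4.env = "xv"  ["xv"]
8. n4.wid = "yw"  ["yw"]
9. n4.acc = 23  [S.lab + 27]
10. n2.env = -4  [S.acc - 27]
11. n2.sig = true  [S.acc > 22]
12. n0.env = "ux"  ["ux"]
13. n0.wid = "zz"  ["zz"]
14. n0.acc = 29  [A.env + S.lab + 31]

29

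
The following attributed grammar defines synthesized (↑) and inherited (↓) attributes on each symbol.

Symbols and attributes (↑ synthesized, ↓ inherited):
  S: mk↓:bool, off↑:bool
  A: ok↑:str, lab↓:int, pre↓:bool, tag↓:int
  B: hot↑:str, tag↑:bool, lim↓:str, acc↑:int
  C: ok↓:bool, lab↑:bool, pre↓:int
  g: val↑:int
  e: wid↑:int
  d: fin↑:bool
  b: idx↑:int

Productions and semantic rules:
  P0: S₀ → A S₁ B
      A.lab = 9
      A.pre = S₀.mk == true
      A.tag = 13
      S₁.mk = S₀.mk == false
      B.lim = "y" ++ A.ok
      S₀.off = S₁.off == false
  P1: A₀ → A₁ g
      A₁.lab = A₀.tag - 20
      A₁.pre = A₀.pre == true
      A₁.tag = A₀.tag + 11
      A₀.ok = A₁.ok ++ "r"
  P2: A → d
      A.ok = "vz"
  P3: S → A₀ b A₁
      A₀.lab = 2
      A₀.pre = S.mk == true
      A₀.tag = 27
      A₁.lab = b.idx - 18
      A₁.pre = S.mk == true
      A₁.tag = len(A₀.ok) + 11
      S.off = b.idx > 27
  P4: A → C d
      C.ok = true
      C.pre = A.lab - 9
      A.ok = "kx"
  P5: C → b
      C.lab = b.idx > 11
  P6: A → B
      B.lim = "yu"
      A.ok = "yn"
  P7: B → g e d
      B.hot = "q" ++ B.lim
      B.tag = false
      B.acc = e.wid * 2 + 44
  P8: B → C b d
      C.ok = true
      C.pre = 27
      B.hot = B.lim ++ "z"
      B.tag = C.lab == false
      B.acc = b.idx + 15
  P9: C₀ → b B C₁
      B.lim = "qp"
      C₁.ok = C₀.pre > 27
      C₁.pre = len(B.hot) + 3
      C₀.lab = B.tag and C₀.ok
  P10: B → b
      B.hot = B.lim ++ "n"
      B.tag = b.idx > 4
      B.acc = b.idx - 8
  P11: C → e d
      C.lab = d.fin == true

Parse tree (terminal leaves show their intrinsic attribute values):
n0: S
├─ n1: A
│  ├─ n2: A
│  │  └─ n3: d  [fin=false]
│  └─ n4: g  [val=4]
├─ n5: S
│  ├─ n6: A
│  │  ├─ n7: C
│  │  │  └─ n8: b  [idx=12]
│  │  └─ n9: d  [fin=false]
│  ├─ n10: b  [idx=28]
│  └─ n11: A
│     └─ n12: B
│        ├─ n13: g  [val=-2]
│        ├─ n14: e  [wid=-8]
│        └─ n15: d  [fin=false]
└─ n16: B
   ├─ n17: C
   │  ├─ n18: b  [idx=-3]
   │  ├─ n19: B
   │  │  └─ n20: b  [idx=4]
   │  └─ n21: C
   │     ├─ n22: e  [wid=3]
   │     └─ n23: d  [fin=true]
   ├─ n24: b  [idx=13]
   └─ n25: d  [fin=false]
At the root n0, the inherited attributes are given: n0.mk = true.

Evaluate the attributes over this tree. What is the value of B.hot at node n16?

1. n0.mk = true  [given at root]
2. n1.lab = 9  [9]
3. n1.pre = true  [S₀.mk == true]
4. n1.tag = 13  [13]
5. n2.lab = -7  [A₀.tag - 20]
6. n2.pre = true  [A₀.pre == true]
7. n2.tag = 24  [A₀.tag + 11]
8. n3.fin = false  [terminal]
9. n2.ok = "vz"  ["vz"]
10. n4.val = 4  [terminal]
11. n1.ok = "vzr"  [A₁.ok ++ "r"]
12. n5.mk = false  [S₀.mk == false]
13. n6.lab = 2  [2]
14. n6.pre = false  [S.mk == true]
15. n6.tag = 27  [27]
16. n7.ok = true  [true]
17. n7.pre = -7  [A.lab - 9]
18. n8.idx = 12  [terminal]
19. n7.lab = true  [b.idx > 11]
20. n9.fin = false  [terminal]
21. n6.ok = "kx"  ["kx"]
22. n10.idx = 28  [terminal]
23. n11.lab = 10  [b.idx - 18]
24. n11.pre = false  [S.mk == true]
25. n11.tag = 13  [len(A₀.ok) + 11]
26. n12.lim = "yu"  ["yu"]
27. n13.val = -2  [terminal]
28. n14.wid = -8  [terminal]
29. n15.fin = false  [terminal]
30. n12.hot = "qyu"  ["q" ++ B.lim]
31. n12.tag = false  [false]
32. n12.acc = 28  [e.wid * 2 + 44]
33. n11.ok = "yn"  ["yn"]
34. n5.off = true  [b.idx > 27]
35. n16.lim = "yvzr"  ["y" ++ A.ok]
36. n17.ok = true  [true]
37. n17.pre = 27  [27]
38. n18.idx = -3  [terminal]
39. n19.lim = "qp"  ["qp"]
40. n20.idx = 4  [terminal]
41. n19.hot = "qpn"  [B.lim ++ "n"]
42. n19.tag = false  [b.idx > 4]
43. n19.acc = -4  [b.idx - 8]
44. n21.ok = false  [C₀.pre > 27]
45. n21.pre = 6  [len(B.hot) + 3]
46. n22.wid = 3  [terminal]
47. n23.fin = true  [terminal]
48. n21.lab = true  [d.fin == true]
49. n17.lab = false  [B.tag and C₀.ok]
50. n24.idx = 13  [terminal]
51. n25.fin = false  [terminal]
52. n16.hot = "yvzrz"  [B.lim ++ "z"]
53. n16.tag = true  [C.lab == false]
54. n16.acc = 28  [b.idx + 15]
55. n0.off = false  [S₁.off == false]

"yvzrz"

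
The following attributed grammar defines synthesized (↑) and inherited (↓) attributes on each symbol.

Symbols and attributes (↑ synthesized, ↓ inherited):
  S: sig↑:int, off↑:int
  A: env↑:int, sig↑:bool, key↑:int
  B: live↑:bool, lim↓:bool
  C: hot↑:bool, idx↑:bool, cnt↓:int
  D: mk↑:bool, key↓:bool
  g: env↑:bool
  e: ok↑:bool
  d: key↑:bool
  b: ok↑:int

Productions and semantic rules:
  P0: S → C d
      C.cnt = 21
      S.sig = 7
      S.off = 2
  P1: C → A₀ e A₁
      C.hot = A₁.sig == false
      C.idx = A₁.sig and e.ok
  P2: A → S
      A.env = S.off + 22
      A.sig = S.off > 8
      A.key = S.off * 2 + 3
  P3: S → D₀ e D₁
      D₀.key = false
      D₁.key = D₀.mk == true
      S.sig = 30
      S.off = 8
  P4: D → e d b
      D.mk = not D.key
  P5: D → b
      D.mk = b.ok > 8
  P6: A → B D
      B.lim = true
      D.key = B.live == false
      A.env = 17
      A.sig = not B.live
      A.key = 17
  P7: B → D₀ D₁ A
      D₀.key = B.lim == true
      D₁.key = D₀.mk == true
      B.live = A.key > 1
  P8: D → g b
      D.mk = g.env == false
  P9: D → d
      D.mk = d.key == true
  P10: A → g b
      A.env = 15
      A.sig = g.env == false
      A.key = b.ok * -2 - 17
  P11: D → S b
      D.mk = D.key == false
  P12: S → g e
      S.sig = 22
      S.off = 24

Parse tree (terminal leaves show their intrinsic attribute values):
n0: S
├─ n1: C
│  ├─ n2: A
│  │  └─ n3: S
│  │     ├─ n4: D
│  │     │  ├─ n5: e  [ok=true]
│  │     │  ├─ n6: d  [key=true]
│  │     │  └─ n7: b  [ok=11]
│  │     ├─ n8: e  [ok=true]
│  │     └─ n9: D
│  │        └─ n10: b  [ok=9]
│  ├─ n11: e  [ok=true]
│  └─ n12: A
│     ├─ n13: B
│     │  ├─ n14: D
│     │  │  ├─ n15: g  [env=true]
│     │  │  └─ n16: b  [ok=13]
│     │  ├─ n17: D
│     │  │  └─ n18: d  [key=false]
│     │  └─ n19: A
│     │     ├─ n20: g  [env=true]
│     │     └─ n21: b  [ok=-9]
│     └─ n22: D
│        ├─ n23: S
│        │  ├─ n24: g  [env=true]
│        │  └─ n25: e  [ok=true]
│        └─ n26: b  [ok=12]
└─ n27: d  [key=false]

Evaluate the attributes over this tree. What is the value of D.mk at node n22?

false

1. n1.cnt = 21  [21]
2. n4.key = false  [false]
3. n5.ok = true  [terminal]
4. n6.key = true  [terminal]
5. n7.ok = 11  [terminal]
6. n4.mk = true  [not D.key]
7. n8.ok = true  [terminal]
8. n9.key = true  [D₀.mk == true]
9. n10.ok = 9  [terminal]
10. n9.mk = true  [b.ok > 8]
11. n3.sig = 30  [30]
12. n3.off = 8  [8]
13. n2.env = 30  [S.off + 22]
14. n2.sig = false  [S.off > 8]
15. n2.key = 19  [S.off * 2 + 3]
16. n11.ok = true  [terminal]
17. n13.lim = true  [true]
18. n14.key = true  [B.lim == true]
19. n15.env = true  [terminal]
20. n16.ok = 13  [terminal]
21. n14.mk = false  [g.env == false]
22. n17.key = false  [D₀.mk == true]
23. n18.key = false  [terminal]
24. n17.mk = false  [d.key == true]
25. n20.env = true  [terminal]
26. n21.ok = -9  [terminal]
27. n19.env = 15  [15]
28. n19.sig = false  [g.env == false]
29. n19.key = 1  [b.ok * -2 - 17]
30. n13.live = false  [A.key > 1]
31. n22.key = true  [B.live == false]
32. n24.env = true  [terminal]
33. n25.ok = true  [terminal]
34. n23.sig = 22  [22]
35. n23.off = 24  [24]
36. n26.ok = 12  [terminal]
37. n22.mk = false  [D.key == false]
38. n12.env = 17  [17]
39. n12.sig = true  [not B.live]
40. n12.key = 17  [17]
41. n1.hot = false  [A₁.sig == false]
42. n1.idx = true  [A₁.sig and e.ok]
43. n27.key = false  [terminal]
44. n0.sig = 7  [7]
45. n0.off = 2  [2]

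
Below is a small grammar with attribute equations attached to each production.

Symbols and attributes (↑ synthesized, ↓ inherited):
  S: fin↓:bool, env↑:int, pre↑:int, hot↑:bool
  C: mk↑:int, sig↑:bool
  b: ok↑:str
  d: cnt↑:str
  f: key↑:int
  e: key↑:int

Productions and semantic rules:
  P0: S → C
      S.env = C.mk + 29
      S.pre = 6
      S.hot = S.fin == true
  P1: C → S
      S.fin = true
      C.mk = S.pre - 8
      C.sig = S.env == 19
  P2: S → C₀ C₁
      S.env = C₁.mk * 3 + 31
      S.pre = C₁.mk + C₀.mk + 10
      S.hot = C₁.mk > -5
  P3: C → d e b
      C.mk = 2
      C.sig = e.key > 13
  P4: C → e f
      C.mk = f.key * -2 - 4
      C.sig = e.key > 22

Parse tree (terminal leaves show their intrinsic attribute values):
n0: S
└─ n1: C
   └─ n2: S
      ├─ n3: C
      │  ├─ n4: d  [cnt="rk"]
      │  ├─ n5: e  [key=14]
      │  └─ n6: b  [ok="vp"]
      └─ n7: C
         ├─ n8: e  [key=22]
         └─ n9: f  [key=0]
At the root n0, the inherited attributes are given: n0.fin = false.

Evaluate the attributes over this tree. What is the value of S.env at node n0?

1. n0.fin = false  [given at root]
2. n2.fin = true  [true]
3. n4.cnt = "rk"  [terminal]
4. n5.key = 14  [terminal]
5. n6.ok = "vp"  [terminal]
6. n3.mk = 2  [2]
7. n3.sig = true  [e.key > 13]
8. n8.key = 22  [terminal]
9. n9.key = 0  [terminal]
10. n7.mk = -4  [f.key * -2 - 4]
11. n7.sig = false  [e.key > 22]
12. n2.env = 19  [C₁.mk * 3 + 31]
13. n2.pre = 8  [C₁.mk + C₀.mk + 10]
14. n2.hot = true  [C₁.mk > -5]
15. n1.mk = 0  [S.pre - 8]
16. n1.sig = true  [S.env == 19]
17. n0.env = 29  [C.mk + 29]
18. n0.pre = 6  [6]
19. n0.hot = false  [S.fin == true]

29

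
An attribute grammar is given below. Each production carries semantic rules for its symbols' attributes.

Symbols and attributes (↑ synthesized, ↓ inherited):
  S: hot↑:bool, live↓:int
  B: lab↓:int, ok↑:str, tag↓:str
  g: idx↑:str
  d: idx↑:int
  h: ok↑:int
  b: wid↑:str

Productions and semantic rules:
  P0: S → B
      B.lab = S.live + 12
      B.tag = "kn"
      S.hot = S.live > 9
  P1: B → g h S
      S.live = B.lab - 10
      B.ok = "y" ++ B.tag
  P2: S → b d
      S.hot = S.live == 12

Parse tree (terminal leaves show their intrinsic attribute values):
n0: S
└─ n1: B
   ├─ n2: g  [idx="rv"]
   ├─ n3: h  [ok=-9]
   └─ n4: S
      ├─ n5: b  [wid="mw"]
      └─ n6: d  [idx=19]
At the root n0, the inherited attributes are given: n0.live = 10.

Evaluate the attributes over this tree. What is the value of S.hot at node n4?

1. n0.live = 10  [given at root]
2. n1.lab = 22  [S.live + 12]
3. n1.tag = "kn"  ["kn"]
4. n2.idx = "rv"  [terminal]
5. n3.ok = -9  [terminal]
6. n4.live = 12  [B.lab - 10]
7. n5.wid = "mw"  [terminal]
8. n6.idx = 19  [terminal]
9. n4.hot = true  [S.live == 12]
10. n1.ok = "ykn"  ["y" ++ B.tag]
11. n0.hot = true  [S.live > 9]

true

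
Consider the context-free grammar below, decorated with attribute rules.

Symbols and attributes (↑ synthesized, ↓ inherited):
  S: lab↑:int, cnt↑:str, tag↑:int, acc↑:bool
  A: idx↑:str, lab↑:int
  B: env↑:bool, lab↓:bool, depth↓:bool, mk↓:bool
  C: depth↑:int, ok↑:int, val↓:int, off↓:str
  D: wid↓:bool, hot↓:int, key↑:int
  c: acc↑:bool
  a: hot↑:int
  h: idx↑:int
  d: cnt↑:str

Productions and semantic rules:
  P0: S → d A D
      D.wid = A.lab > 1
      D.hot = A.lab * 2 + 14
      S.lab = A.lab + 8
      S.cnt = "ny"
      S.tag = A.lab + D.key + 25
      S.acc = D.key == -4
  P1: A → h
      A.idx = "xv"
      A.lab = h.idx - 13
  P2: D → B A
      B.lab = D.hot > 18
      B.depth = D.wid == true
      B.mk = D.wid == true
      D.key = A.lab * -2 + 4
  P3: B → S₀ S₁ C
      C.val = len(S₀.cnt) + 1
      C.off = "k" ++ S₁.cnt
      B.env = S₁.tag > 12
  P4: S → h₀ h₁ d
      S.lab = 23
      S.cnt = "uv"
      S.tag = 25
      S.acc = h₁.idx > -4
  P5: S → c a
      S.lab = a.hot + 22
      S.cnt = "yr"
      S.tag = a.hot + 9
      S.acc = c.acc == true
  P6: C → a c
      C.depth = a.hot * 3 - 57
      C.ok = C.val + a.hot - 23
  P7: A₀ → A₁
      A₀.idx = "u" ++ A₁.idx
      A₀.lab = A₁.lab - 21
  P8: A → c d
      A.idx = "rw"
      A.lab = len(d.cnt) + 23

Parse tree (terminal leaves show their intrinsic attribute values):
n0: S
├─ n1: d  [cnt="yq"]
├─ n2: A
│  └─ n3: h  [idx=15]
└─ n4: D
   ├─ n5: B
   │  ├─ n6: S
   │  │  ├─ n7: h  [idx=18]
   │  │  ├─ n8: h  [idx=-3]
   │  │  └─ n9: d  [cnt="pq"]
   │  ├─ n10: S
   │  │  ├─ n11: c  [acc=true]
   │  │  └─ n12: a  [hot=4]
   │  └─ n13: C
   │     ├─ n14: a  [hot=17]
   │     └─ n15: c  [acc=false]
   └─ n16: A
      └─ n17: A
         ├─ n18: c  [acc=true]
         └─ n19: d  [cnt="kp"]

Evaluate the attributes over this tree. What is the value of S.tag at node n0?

23

1. n1.cnt = "yq"  [terminal]
2. n3.idx = 15  [terminal]
3. n2.idx = "xv"  ["xv"]
4. n2.lab = 2  [h.idx - 13]
5. n4.wid = true  [A.lab > 1]
6. n4.hot = 18  [A.lab * 2 + 14]
7. n5.lab = false  [D.hot > 18]
8. n5.depth = true  [D.wid == true]
9. n5.mk = true  [D.wid == true]
10. n7.idx = 18  [terminal]
11. n8.idx = -3  [terminal]
12. n9.cnt = "pq"  [terminal]
13. n6.lab = 23  [23]
14. n6.cnt = "uv"  ["uv"]
15. n6.tag = 25  [25]
16. n6.acc = true  [h₁.idx > -4]
17. n11.acc = true  [terminal]
18. n12.hot = 4  [terminal]
19. n10.lab = 26  [a.hot + 22]
20. n10.cnt = "yr"  ["yr"]
21. n10.tag = 13  [a.hot + 9]
22. n10.acc = true  [c.acc == true]
23. n13.val = 3  [len(S₀.cnt) + 1]
24. n13.off = "kyr"  ["k" ++ S₁.cnt]
25. n14.hot = 17  [terminal]
26. n15.acc = false  [terminal]
27. n13.depth = -6  [a.hot * 3 - 57]
28. n13.ok = -3  [C.val + a.hot - 23]
29. n5.env = true  [S₁.tag > 12]
30. n18.acc = true  [terminal]
31. n19.cnt = "kp"  [terminal]
32. n17.idx = "rw"  ["rw"]
33. n17.lab = 25  [len(d.cnt) + 23]
34. n16.idx = "urw"  ["u" ++ A₁.idx]
35. n16.lab = 4  [A₁.lab - 21]
36. n4.key = -4  [A.lab * -2 + 4]
37. n0.lab = 10  [A.lab + 8]
38. n0.cnt = "ny"  ["ny"]
39. n0.tag = 23  [A.lab + D.key + 25]
40. n0.acc = true  [D.key == -4]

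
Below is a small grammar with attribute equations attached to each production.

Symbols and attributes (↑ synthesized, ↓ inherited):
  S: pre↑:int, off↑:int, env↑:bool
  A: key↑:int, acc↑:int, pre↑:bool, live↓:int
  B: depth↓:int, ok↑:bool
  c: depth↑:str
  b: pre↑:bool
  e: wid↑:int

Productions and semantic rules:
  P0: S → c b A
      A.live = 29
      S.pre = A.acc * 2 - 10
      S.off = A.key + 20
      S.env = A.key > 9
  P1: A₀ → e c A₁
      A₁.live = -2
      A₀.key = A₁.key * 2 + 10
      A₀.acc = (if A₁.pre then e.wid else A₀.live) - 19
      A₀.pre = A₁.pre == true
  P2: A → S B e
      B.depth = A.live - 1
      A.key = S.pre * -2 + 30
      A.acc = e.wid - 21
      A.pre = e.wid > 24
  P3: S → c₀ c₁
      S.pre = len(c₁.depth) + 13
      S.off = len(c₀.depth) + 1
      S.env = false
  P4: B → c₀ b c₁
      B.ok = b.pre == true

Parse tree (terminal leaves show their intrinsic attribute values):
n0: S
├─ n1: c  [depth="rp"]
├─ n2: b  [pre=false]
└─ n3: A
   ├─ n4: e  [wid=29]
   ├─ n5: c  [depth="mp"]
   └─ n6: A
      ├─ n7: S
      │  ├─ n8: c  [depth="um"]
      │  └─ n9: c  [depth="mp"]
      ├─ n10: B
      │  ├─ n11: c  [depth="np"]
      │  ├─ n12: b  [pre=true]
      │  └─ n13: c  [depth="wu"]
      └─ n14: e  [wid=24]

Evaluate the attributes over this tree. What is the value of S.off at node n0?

1. n1.depth = "rp"  [terminal]
2. n2.pre = false  [terminal]
3. n3.live = 29  [29]
4. n4.wid = 29  [terminal]
5. n5.depth = "mp"  [terminal]
6. n6.live = -2  [-2]
7. n8.depth = "um"  [terminal]
8. n9.depth = "mp"  [terminal]
9. n7.pre = 15  [len(c₁.depth) + 13]
10. n7.off = 3  [len(c₀.depth) + 1]
11. n7.env = false  [false]
12. n10.depth = -3  [A.live - 1]
13. n11.depth = "np"  [terminal]
14. n12.pre = true  [terminal]
15. n13.depth = "wu"  [terminal]
16. n10.ok = true  [b.pre == true]
17. n14.wid = 24  [terminal]
18. n6.key = 0  [S.pre * -2 + 30]
19. n6.acc = 3  [e.wid - 21]
20. n6.pre = false  [e.wid > 24]
21. n3.key = 10  [A₁.key * 2 + 10]
22. n3.acc = 10  [(if A₁.pre then e.wid else A₀.live) - 19]
23. n3.pre = false  [A₁.pre == true]
24. n0.pre = 10  [A.acc * 2 - 10]
25. n0.off = 30  [A.key + 20]
26. n0.env = true  [A.key > 9]

30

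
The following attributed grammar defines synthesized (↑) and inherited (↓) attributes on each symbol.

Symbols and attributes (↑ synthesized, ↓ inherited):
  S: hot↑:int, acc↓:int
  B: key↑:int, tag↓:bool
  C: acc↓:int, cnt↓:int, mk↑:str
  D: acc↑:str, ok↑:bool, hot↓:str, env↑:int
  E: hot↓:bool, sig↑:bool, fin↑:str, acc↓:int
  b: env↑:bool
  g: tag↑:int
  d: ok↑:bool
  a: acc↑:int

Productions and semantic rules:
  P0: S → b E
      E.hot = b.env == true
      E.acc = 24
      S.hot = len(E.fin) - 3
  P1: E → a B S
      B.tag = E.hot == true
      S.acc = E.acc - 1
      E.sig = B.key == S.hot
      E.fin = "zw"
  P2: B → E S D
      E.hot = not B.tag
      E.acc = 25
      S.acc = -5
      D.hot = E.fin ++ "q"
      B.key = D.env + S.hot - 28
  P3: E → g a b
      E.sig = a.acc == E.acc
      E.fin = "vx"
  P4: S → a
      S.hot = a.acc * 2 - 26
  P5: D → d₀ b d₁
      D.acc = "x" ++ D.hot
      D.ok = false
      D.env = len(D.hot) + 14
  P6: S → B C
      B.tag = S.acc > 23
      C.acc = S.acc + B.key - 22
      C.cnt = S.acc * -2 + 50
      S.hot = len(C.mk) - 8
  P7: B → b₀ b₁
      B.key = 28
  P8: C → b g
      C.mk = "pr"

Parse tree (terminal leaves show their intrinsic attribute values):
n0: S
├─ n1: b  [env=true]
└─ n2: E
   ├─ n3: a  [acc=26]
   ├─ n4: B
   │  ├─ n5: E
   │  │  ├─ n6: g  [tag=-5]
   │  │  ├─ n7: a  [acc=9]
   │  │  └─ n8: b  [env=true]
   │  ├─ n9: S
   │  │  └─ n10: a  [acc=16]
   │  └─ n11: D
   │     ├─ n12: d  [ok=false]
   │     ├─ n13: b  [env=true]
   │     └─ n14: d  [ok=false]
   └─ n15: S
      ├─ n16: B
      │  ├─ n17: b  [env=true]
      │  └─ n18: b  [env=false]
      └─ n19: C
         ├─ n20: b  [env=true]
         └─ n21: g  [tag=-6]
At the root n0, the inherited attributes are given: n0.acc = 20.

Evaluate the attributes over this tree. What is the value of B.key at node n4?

-5

1. n0.acc = 20  [given at root]
2. n1.env = true  [terminal]
3. n2.hot = true  [b.env == true]
4. n2.acc = 24  [24]
5. n3.acc = 26  [terminal]
6. n4.tag = true  [E.hot == true]
7. n5.hot = false  [not B.tag]
8. n5.acc = 25  [25]
9. n6.tag = -5  [terminal]
10. n7.acc = 9  [terminal]
11. n8.env = true  [terminal]
12. n5.sig = false  [a.acc == E.acc]
13. n5.fin = "vx"  ["vx"]
14. n9.acc = -5  [-5]
15. n10.acc = 16  [terminal]
16. n9.hot = 6  [a.acc * 2 - 26]
17. n11.hot = "vxq"  [E.fin ++ "q"]
18. n12.ok = false  [terminal]
19. n13.env = true  [terminal]
20. n14.ok = false  [terminal]
21. n11.acc = "xvxq"  ["x" ++ D.hot]
22. n11.ok = false  [false]
23. n11.env = 17  [len(D.hot) + 14]
24. n4.key = -5  [D.env + S.hot - 28]
25. n15.acc = 23  [E.acc - 1]
26. n16.tag = false  [S.acc > 23]
27. n17.env = true  [terminal]
28. n18.env = false  [terminal]
29. n16.key = 28  [28]
30. n19.acc = 29  [S.acc + B.key - 22]
31. n19.cnt = 4  [S.acc * -2 + 50]
32. n20.env = true  [terminal]
33. n21.tag = -6  [terminal]
34. n19.mk = "pr"  ["pr"]
35. n15.hot = -6  [len(C.mk) - 8]
36. n2.sig = false  [B.key == S.hot]
37. n2.fin = "zw"  ["zw"]
38. n0.hot = -1  [len(E.fin) - 3]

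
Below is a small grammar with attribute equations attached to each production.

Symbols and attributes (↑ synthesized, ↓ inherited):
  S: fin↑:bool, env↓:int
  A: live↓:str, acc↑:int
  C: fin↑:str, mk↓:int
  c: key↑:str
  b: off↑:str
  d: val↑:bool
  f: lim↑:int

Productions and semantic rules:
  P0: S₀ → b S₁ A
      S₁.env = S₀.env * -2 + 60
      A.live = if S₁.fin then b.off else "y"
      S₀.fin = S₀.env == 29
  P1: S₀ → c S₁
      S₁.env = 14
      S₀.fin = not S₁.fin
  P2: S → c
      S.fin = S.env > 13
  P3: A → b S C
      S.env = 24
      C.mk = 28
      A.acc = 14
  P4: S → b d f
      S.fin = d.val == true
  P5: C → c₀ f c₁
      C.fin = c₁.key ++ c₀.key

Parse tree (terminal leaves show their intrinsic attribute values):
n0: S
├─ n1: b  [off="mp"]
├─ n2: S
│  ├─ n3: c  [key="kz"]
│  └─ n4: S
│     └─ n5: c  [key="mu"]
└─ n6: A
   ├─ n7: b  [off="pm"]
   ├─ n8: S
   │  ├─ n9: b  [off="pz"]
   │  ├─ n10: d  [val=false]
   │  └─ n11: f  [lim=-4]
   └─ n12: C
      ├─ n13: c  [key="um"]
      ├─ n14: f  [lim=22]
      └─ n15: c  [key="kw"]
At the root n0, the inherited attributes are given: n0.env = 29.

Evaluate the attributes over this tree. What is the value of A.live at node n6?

1. n0.env = 29  [given at root]
2. n1.off = "mp"  [terminal]
3. n2.env = 2  [S₀.env * -2 + 60]
4. n3.key = "kz"  [terminal]
5. n4.env = 14  [14]
6. n5.key = "mu"  [terminal]
7. n4.fin = true  [S.env > 13]
8. n2.fin = false  [not S₁.fin]
9. n6.live = "y"  [if S₁.fin then b.off else "y"]
10. n7.off = "pm"  [terminal]
11. n8.env = 24  [24]
12. n9.off = "pz"  [terminal]
13. n10.val = false  [terminal]
14. n11.lim = -4  [terminal]
15. n8.fin = false  [d.val == true]
16. n12.mk = 28  [28]
17. n13.key = "um"  [terminal]
18. n14.lim = 22  [terminal]
19. n15.key = "kw"  [terminal]
20. n12.fin = "kwum"  [c₁.key ++ c₀.key]
21. n6.acc = 14  [14]
22. n0.fin = true  [S₀.env == 29]

"y"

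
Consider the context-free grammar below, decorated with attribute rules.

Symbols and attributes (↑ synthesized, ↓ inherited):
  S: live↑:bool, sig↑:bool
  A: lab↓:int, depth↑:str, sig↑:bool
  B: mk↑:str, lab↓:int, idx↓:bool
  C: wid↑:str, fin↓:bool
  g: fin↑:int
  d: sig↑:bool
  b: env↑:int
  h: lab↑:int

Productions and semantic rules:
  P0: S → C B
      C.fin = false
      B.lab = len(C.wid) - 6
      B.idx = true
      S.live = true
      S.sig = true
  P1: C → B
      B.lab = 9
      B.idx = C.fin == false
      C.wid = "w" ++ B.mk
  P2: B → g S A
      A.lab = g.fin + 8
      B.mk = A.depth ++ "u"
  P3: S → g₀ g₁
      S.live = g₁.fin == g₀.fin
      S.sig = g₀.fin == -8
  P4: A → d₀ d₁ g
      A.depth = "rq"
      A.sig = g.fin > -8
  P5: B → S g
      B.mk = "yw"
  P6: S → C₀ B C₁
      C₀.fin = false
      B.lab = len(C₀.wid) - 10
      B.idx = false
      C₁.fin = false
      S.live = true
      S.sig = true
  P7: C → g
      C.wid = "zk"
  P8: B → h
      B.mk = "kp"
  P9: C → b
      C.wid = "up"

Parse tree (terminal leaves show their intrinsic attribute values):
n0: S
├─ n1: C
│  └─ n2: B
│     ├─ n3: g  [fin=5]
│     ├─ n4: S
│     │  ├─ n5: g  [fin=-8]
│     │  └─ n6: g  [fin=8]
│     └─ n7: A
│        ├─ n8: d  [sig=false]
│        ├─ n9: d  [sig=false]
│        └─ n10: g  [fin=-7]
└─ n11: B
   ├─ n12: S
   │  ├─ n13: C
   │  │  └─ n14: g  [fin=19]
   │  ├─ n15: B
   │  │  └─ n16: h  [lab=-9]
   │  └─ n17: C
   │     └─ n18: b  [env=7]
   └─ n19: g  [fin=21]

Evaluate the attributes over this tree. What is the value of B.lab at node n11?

-2

1. n1.fin = false  [false]
2. n2.lab = 9  [9]
3. n2.idx = true  [C.fin == false]
4. n3.fin = 5  [terminal]
5. n5.fin = -8  [terminal]
6. n6.fin = 8  [terminal]
7. n4.live = false  [g₁.fin == g₀.fin]
8. n4.sig = true  [g₀.fin == -8]
9. n7.lab = 13  [g.fin + 8]
10. n8.sig = false  [terminal]
11. n9.sig = false  [terminal]
12. n10.fin = -7  [terminal]
13. n7.depth = "rq"  ["rq"]
14. n7.sig = true  [g.fin > -8]
15. n2.mk = "rqu"  [A.depth ++ "u"]
16. n1.wid = "wrqu"  ["w" ++ B.mk]
17. n11.lab = -2  [len(C.wid) - 6]
18. n11.idx = true  [true]
19. n13.fin = false  [false]
20. n14.fin = 19  [terminal]
21. n13.wid = "zk"  ["zk"]
22. n15.lab = -8  [len(C₀.wid) - 10]
23. n15.idx = false  [false]
24. n16.lab = -9  [terminal]
25. n15.mk = "kp"  ["kp"]
26. n17.fin = false  [false]
27. n18.env = 7  [terminal]
28. n17.wid = "up"  ["up"]
29. n12.live = true  [true]
30. n12.sig = true  [true]
31. n19.fin = 21  [terminal]
32. n11.mk = "yw"  ["yw"]
33. n0.live = true  [true]
34. n0.sig = true  [true]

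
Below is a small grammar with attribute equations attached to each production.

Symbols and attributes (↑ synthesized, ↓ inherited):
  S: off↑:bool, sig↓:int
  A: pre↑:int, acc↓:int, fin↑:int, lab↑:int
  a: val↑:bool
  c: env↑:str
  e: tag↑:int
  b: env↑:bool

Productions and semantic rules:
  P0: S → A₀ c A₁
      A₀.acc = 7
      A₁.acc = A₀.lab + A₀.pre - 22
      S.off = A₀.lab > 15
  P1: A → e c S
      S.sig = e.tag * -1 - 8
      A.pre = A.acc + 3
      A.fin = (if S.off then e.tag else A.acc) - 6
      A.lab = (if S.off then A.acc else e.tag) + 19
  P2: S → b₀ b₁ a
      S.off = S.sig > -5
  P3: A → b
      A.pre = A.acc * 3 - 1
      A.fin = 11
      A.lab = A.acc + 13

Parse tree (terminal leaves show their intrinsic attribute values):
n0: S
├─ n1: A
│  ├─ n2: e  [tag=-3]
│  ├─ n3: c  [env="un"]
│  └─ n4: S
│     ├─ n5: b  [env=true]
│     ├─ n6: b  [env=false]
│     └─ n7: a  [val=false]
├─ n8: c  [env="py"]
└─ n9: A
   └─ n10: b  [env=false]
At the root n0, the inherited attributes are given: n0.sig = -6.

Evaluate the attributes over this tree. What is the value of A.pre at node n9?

1. n0.sig = -6  [given at root]
2. n1.acc = 7  [7]
3. n2.tag = -3  [terminal]
4. n3.env = "un"  [terminal]
5. n4.sig = -5  [e.tag * -1 - 8]
6. n5.env = true  [terminal]
7. n6.env = false  [terminal]
8. n7.val = false  [terminal]
9. n4.off = false  [S.sig > -5]
10. n1.pre = 10  [A.acc + 3]
11. n1.fin = 1  [(if S.off then e.tag else A.acc) - 6]
12. n1.lab = 16  [(if S.off then A.acc else e.tag) + 19]
13. n8.env = "py"  [terminal]
14. n9.acc = 4  [A₀.lab + A₀.pre - 22]
15. n10.env = false  [terminal]
16. n9.pre = 11  [A.acc * 3 - 1]
17. n9.fin = 11  [11]
18. n9.lab = 17  [A.acc + 13]
19. n0.off = true  [A₀.lab > 15]

11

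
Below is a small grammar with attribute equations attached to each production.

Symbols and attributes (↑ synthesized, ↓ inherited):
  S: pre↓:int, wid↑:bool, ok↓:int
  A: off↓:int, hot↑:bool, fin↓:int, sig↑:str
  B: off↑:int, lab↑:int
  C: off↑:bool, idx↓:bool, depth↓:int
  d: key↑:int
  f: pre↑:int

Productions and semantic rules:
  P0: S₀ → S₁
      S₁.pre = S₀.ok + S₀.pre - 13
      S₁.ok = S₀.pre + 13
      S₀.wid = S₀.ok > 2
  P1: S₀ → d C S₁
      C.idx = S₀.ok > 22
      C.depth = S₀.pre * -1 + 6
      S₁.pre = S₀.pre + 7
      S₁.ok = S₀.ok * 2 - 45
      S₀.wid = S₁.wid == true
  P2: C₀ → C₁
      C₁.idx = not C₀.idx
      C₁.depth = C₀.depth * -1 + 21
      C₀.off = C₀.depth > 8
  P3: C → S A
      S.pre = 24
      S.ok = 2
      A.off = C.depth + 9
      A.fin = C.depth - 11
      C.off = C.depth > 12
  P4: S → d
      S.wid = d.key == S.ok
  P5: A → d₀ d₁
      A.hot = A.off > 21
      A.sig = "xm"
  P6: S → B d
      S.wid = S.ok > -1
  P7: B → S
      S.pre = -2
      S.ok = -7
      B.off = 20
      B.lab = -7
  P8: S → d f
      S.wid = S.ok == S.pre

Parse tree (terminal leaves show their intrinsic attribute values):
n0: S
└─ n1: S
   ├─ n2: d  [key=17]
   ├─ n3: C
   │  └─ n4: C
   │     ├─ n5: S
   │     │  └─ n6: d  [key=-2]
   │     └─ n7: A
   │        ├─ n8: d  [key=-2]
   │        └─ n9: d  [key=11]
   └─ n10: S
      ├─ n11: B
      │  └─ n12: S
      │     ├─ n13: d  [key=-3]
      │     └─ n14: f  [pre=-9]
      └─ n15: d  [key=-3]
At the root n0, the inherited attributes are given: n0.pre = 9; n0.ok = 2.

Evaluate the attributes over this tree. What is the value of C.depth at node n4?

1. n0.pre = 9  [given at root]
2. n0.ok = 2  [given at root]
3. n1.pre = -2  [S₀.ok + S₀.pre - 13]
4. n1.ok = 22  [S₀.pre + 13]
5. n2.key = 17  [terminal]
6. n3.idx = false  [S₀.ok > 22]
7. n3.depth = 8  [S₀.pre * -1 + 6]
8. n4.idx = true  [not C₀.idx]
9. n4.depth = 13  [C₀.depth * -1 + 21]
10. n5.pre = 24  [24]
11. n5.ok = 2  [2]
12. n6.key = -2  [terminal]
13. n5.wid = false  [d.key == S.ok]
14. n7.off = 22  [C.depth + 9]
15. n7.fin = 2  [C.depth - 11]
16. n8.key = -2  [terminal]
17. n9.key = 11  [terminal]
18. n7.hot = true  [A.off > 21]
19. n7.sig = "xm"  ["xm"]
20. n4.off = true  [C.depth > 12]
21. n3.off = false  [C₀.depth > 8]
22. n10.pre = 5  [S₀.pre + 7]
23. n10.ok = -1  [S₀.ok * 2 - 45]
24. n12.pre = -2  [-2]
25. n12.ok = -7  [-7]
26. n13.key = -3  [terminal]
27. n14.pre = -9  [terminal]
28. n12.wid = false  [S.ok == S.pre]
29. n11.off = 20  [20]
30. n11.lab = -7  [-7]
31. n15.key = -3  [terminal]
32. n10.wid = false  [S.ok > -1]
33. n1.wid = false  [S₁.wid == true]
34. n0.wid = false  [S₀.ok > 2]

13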